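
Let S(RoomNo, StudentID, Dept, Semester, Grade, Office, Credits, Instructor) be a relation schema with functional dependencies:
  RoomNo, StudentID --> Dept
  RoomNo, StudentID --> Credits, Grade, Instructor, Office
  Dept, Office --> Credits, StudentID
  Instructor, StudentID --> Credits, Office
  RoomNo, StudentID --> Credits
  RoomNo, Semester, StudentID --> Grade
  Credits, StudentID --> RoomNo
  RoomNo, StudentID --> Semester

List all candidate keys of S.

{Credits, StudentID}⁺ = {Credits, Dept, Grade, Instructor, Office, RoomNo, Semester, StudentID}, which is every attribute, so {Credits, StudentID} is a candidate key.
{Dept, Office}⁺ = {Credits, Dept, Grade, Instructor, Office, RoomNo, Semester, StudentID}, which is every attribute, so {Dept, Office} is a candidate key.
{Instructor, StudentID}⁺ = {Credits, Dept, Grade, Instructor, Office, RoomNo, Semester, StudentID}, which is every attribute, so {Instructor, StudentID} is a candidate key.
{RoomNo, StudentID}⁺ = {Credits, Dept, Grade, Instructor, Office, RoomNo, Semester, StudentID}, which is every attribute, so {RoomNo, StudentID} is a candidate key.
No proper subset of any of these is a key, and no other minimal superkey exists.

{Credits, StudentID}, {Dept, Office}, {Instructor, StudentID}, {RoomNo, StudentID}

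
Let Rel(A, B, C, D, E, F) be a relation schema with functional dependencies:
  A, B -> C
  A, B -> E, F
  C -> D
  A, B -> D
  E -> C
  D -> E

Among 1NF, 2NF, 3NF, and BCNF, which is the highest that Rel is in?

2NF

Candidate key: {A, B}. Prime attributes: {A, B}.
C -> D: {C}⁺ = {C, D, E}, which is not all of the attributes, so the left side is not a superkey — BCNF is violated.
Because {D} is non-prime and the left side of C -> D is not a superkey, the relation is not in 3NF.
Checking every proper subset of each key, none determines a non-prime attribute — 2NF is satisfied.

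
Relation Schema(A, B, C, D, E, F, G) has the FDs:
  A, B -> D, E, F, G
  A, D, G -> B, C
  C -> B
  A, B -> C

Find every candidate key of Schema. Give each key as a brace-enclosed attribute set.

No FD produces {A}, so it must be in every candidate key.
{A, B}⁺ = {A, B, C, D, E, F, G}, which is every attribute, so {A, B} is a candidate key.
{A, C}⁺ = {A, B, C, D, E, F, G}, which is every attribute, so {A, C} is a candidate key.
{A, D, G}⁺ = {A, B, C, D, E, F, G}, which is every attribute, so {A, D, G} is a candidate key.
These are minimal and exhaustive — every other superkey contains one of them.

{A, B}, {A, C}, {A, D, G}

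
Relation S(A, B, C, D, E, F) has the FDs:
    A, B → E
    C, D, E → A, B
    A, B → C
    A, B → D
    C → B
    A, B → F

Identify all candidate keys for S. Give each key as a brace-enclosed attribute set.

{A, B}, {A, C}, {C, D, E}

{A, B}⁺ = {A, B, C, D, E, F} — all of the relation — so {A, B} is a candidate key.
{A, C}⁺ = {A, B, C, D, E, F} — all of the relation — so {A, C} is a candidate key.
{C, D, E}⁺ = {A, B, C, D, E, F} — all of the relation — so {C, D, E} is a candidate key.
Any other superkey properly contains one of these, so there are no further candidate keys.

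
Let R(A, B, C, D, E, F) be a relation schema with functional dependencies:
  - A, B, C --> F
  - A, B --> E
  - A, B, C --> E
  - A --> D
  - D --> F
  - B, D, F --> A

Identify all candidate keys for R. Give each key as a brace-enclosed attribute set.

{B, C} never appear on the right of any FD, so every key must include all of them.
{A, B, C} is a candidate key since {A, B, C}⁺ = {A, B, C, D, E, F} covers every attribute.
{B, C, D} is a candidate key since {B, C, D}⁺ = {A, B, C, D, E, F} covers every attribute.
Any other superkey properly contains one of these, so there are no further candidate keys.

{A, B, C}, {B, C, D}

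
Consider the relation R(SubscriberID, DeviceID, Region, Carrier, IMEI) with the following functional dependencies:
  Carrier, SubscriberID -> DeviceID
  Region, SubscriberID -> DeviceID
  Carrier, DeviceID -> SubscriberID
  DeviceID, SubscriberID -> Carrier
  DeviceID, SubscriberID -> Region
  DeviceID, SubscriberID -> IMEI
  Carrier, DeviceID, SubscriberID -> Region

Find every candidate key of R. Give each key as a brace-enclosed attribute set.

{Carrier, DeviceID}, {Carrier, SubscriberID}, {DeviceID, SubscriberID}, {Region, SubscriberID}

Closure of {Carrier, DeviceID} is {Carrier, DeviceID, IMEI, Region, SubscriberID}, the whole schema; {Carrier, DeviceID} is a candidate key.
Closure of {Carrier, SubscriberID} is {Carrier, DeviceID, IMEI, Region, SubscriberID}, the whole schema; {Carrier, SubscriberID} is a candidate key.
Closure of {DeviceID, SubscriberID} is {Carrier, DeviceID, IMEI, Region, SubscriberID}, the whole schema; {DeviceID, SubscriberID} is a candidate key.
Closure of {Region, SubscriberID} is {Carrier, DeviceID, IMEI, Region, SubscriberID}, the whole schema; {Region, SubscriberID} is a candidate key.
These are minimal and exhaustive — every other superkey contains one of them.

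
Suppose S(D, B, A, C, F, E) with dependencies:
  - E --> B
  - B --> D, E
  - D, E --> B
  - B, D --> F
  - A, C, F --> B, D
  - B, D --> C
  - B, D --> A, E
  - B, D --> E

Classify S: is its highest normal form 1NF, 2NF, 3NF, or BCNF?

Candidate keys: {A, C, F}, {B}, {E}. Prime attributes: {A, B, C, E, F}.
Each dependency's left side is a superkey — BCNF holds.

BCNF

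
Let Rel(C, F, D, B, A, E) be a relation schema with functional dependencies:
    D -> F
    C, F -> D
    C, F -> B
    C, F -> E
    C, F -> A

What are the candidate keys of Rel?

No FD produces {C}, so it must be in every candidate key.
Closure of {C, D} is {A, B, C, D, E, F}, the whole schema; {C, D} is a candidate key.
Closure of {C, F} is {A, B, C, D, E, F}, the whole schema; {C, F} is a candidate key.
No proper subset of any of these is a key, and no other minimal superkey exists.

{C, D}, {C, F}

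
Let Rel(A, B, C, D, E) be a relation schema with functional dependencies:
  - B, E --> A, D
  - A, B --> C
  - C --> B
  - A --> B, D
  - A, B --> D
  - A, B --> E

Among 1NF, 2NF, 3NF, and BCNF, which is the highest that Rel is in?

Candidate keys: {A}, {B, E}, {C, E}. Prime attributes: {A, B, C, E}.
C --> B breaks BCNF: {C}⁺ = {B, C}, so {C} is not a superkey.
Its right-hand attributes {B} are all prime, as are those of every other non-superkey FD — the relation is in 3NF.

3NF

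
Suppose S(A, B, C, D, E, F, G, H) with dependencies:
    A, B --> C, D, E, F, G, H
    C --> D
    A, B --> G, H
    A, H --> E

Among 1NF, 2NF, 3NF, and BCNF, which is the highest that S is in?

2NF

Candidate key: {A, B}. Prime attributes: {A, B}.
C --> D: {C}⁺ = {C, D}, which is not all of the attributes, so the left side is not a superkey — BCNF is violated.
C --> D has non-prime {D} on the right and a non-superkey on the left, so 3NF fails.
No proper subset of a key has a non-prime attribute in its closure, so there is no partial dependency; 2NF holds.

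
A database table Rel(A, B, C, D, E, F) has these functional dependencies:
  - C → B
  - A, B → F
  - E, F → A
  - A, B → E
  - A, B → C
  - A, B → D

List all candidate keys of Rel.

{A, B}⁺ = {A, B, C, D, E, F} — all of the relation — so {A, B} is a candidate key.
{A, C}⁺ = {A, B, C, D, E, F} — all of the relation — so {A, C} is a candidate key.
{B, E, F}⁺ = {A, B, C, D, E, F} — all of the relation — so {B, E, F} is a candidate key.
{C, E, F}⁺ = {A, B, C, D, E, F} — all of the relation — so {C, E, F} is a candidate key.
These are minimal and exhaustive — every other superkey contains one of them.

{A, B}, {A, C}, {B, E, F}, {C, E, F}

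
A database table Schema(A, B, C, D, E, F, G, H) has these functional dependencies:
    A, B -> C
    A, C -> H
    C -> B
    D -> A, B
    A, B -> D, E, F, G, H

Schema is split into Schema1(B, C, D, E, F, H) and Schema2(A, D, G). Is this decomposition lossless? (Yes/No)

Common attributes: {D}; their closure is {A, B, C, D, E, F, G, H}.
Schema1 is contained in that closure, so Schema1 ∩ Schema2 -> Schema1 holds and the join is lossless.

Yes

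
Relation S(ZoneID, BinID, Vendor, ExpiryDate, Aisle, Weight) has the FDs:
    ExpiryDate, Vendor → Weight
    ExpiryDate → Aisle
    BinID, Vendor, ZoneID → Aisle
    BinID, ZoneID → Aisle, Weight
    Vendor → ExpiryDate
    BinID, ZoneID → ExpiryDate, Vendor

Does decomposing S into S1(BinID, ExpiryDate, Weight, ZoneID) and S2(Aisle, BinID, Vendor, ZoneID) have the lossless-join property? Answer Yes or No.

Yes

The shared attributes are {BinID, ZoneID} and {BinID, ZoneID}⁺ = {Aisle, BinID, ExpiryDate, Vendor, Weight, ZoneID}.
Since S1 ⊆ {Aisle, BinID, ExpiryDate, Vendor, Weight, ZoneID}, the intersection is a superkey of S1; the decomposition is lossless.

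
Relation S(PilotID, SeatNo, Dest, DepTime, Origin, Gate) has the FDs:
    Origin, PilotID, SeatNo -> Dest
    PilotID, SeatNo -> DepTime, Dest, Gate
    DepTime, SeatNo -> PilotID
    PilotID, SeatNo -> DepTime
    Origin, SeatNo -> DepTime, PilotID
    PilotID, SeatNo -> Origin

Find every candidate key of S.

{DepTime, SeatNo}, {Origin, SeatNo}, {PilotID, SeatNo}

{SeatNo} never appears on the right of any FD, so every key must include it.
{DepTime, SeatNo} is a candidate key since {DepTime, SeatNo}⁺ = {DepTime, Dest, Gate, Origin, PilotID, SeatNo} covers every attribute.
{Origin, SeatNo} is a candidate key since {Origin, SeatNo}⁺ = {DepTime, Dest, Gate, Origin, PilotID, SeatNo} covers every attribute.
{PilotID, SeatNo} is a candidate key since {PilotID, SeatNo}⁺ = {DepTime, Dest, Gate, Origin, PilotID, SeatNo} covers every attribute.
Any other superkey properly contains one of these, so there are no further candidate keys.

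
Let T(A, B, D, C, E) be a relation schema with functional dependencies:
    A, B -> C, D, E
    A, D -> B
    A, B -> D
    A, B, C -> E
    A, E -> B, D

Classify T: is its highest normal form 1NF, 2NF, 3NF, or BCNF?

BCNF

Candidate keys: {A, B}, {A, D}, {A, E}. Prime attributes: {A, B, D, E}.
Every FD has a superkey on the left, so the relation is in BCNF.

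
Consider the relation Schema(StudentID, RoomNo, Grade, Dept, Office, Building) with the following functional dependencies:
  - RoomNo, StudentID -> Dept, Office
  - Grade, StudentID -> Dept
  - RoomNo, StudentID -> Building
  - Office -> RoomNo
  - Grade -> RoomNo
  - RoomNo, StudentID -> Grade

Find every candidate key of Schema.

{Grade, StudentID}, {Office, StudentID}, {RoomNo, StudentID}

No FD produces {StudentID}, so it must be in every candidate key.
{Grade, StudentID}⁺ = {Building, Dept, Grade, Office, RoomNo, StudentID} — all of the relation — so {Grade, StudentID} is a candidate key.
{Office, StudentID}⁺ = {Building, Dept, Grade, Office, RoomNo, StudentID} — all of the relation — so {Office, StudentID} is a candidate key.
{RoomNo, StudentID}⁺ = {Building, Dept, Grade, Office, RoomNo, StudentID} — all of the relation — so {RoomNo, StudentID} is a candidate key.
No proper subset of any of these is a key, and no other minimal superkey exists.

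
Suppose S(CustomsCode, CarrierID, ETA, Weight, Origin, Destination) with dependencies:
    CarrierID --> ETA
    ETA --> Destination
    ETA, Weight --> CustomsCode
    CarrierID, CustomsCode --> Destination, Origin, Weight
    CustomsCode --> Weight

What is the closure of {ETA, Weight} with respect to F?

Start with {ETA, Weight}.
ETA --> Destination applies; add {Destination} → now {Destination, ETA, Weight}.
ETA, Weight --> CustomsCode applies; add {CustomsCode} → now {CustomsCode, Destination, ETA, Weight}.
No further FD applies.

{CustomsCode, Destination, ETA, Weight}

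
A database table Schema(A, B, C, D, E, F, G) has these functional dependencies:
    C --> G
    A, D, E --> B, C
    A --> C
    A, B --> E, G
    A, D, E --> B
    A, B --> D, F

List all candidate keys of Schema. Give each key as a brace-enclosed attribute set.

{A} never appears on the right of any FD, so every key must include it.
{A, B}⁺ = {A, B, C, D, E, F, G}, which is every attribute, so {A, B} is a candidate key.
{A, D, E}⁺ = {A, B, C, D, E, F, G}, which is every attribute, so {A, D, E} is a candidate key.
These are minimal and exhaustive — every other superkey contains one of them.

{A, B}, {A, D, E}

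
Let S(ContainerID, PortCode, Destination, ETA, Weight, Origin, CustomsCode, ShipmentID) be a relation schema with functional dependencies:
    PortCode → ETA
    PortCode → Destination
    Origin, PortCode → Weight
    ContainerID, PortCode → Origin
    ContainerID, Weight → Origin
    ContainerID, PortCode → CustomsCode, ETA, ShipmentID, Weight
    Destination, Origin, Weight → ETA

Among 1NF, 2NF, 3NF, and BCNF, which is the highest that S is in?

Candidate key: {ContainerID, PortCode}. Prime attributes: {ContainerID, PortCode}.
PortCode → ETA breaks BCNF: {PortCode}⁺ = {Destination, ETA, PortCode}, so {PortCode} is not a superkey.
Because {ETA} is non-prime and the left side of PortCode → ETA is not a superkey, the relation is not in 3NF.
{PortCode} is a proper subset of the key {ContainerID, PortCode}, and {PortCode}⁺ contains the non-prime attributes {Destination, ETA} — a partial dependency, so 2NF is violated.

1NF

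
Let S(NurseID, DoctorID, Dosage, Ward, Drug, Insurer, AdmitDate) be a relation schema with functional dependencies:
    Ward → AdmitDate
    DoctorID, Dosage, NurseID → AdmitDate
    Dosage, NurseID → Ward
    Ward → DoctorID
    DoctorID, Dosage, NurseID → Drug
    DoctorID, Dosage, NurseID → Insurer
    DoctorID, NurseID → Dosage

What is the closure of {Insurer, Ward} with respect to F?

Start with {Insurer, Ward}.
Ward → AdmitDate applies; add {AdmitDate} → now {AdmitDate, Insurer, Ward}.
Ward → DoctorID applies; add {DoctorID} → now {AdmitDate, DoctorID, Insurer, Ward}.
No further FD applies.

{AdmitDate, DoctorID, Insurer, Ward}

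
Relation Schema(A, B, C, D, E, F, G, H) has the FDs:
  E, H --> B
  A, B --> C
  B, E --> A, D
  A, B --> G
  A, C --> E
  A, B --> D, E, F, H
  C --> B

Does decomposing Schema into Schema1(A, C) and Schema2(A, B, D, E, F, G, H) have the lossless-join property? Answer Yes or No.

The shared attributes are {A} and {A}⁺ = {A}.
Schema1 ⊄ {A} and Schema2 ⊄ {A}, so the split is lossy.

No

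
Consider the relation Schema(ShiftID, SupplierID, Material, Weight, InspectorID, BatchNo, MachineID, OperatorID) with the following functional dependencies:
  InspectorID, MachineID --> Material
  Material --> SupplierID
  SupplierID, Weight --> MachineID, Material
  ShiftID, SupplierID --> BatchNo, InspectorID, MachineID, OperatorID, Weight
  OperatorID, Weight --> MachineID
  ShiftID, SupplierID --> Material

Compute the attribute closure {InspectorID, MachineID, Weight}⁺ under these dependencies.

{InspectorID, MachineID, Material, SupplierID, Weight}

Start with {InspectorID, MachineID, Weight}.
InspectorID, MachineID --> Material applies; add {Material} → now {InspectorID, MachineID, Material, Weight}.
Material --> SupplierID applies; add {SupplierID} → now {InspectorID, MachineID, Material, SupplierID, Weight}.
No further FD applies.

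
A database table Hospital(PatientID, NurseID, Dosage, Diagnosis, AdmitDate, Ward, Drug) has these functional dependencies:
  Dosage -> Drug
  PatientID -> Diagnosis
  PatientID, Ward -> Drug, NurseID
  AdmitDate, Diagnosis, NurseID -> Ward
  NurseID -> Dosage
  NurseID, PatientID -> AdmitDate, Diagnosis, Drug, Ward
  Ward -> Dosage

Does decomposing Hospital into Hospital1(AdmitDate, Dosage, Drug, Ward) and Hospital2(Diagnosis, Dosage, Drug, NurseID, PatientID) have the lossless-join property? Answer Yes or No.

No

The shared attributes are {Dosage, Drug} and {Dosage, Drug}⁺ = {Dosage, Drug}.
Hospital1 ⊄ {Dosage, Drug} and Hospital2 ⊄ {Dosage, Drug}, so the split is lossy.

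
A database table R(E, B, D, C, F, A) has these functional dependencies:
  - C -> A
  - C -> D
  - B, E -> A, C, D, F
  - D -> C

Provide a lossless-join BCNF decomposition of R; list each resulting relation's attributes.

{A, C, D}; {B, C, E, F}

Candidate key of the original relation: {B, E}.
Within {A, B, C, D, E, F}: {C}⁺ ∩ {A, B, C, D, E, F} = {A, C, D}, not the whole set, so C -> A, D violates BCNF; decompose into {A, C, D} and {B, C, E, F}.
{A, C, D}: every determinant is a superkey — BCNF.
{B, C, E, F}: every determinant is a superkey — BCNF.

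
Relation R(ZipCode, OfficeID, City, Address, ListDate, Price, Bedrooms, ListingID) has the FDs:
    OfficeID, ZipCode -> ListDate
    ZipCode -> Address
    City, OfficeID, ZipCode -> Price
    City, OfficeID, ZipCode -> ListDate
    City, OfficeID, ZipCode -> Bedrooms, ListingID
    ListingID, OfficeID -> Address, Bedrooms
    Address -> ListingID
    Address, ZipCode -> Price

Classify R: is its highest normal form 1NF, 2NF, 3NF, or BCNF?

Candidate key: {City, OfficeID, ZipCode}. Prime attributes: {City, OfficeID, ZipCode}.
OfficeID, ZipCode -> ListDate: {OfficeID, ZipCode}⁺ = {Address, Bedrooms, ListDate, ListingID, OfficeID, Price, ZipCode}, which is not all of the attributes, so the left side is not a superkey — BCNF is violated.
OfficeID, ZipCode -> ListDate determines the non-prime attribute {ListDate} from a non-superkey — 3NF is violated.
Since {ZipCode} ⊂ {City, OfficeID, ZipCode} and {ZipCode}⁺ ⊇ {Address, ListingID, Price} with {Address, ListingID, Price} non-prime, there is a partial dependency; 2NF fails.

1NF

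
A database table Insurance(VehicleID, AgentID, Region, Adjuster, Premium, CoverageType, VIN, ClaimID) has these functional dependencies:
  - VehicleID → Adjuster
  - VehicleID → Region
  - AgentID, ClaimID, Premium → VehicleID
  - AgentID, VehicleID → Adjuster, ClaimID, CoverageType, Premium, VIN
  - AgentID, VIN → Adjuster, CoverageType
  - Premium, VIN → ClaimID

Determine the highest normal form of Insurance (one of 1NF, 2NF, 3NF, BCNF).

Candidate keys: {AgentID, ClaimID, Premium}, {AgentID, Premium, VIN}, {AgentID, VehicleID}. Prime attributes: {AgentID, ClaimID, Premium, VIN, VehicleID}.
VehicleID → Adjuster: {VehicleID}⁺ = {Adjuster, Region, VehicleID}, which is not all of the attributes, so the left side is not a superkey — BCNF is violated.
VehicleID → Adjuster determines the non-prime attribute {Adjuster} from a non-superkey — 3NF is violated.
{VehicleID} is a proper subset of the key {AgentID, VehicleID}, and {VehicleID}⁺ contains the non-prime attributes {Adjuster, Region} — a partial dependency, so 2NF is violated.

1NF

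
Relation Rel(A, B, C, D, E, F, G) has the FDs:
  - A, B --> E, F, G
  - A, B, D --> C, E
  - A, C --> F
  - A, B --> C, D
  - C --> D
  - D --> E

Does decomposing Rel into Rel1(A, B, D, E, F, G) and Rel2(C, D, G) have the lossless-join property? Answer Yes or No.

The shared attributes are {D, G} and {D, G}⁺ = {D, E, G}.
Neither Rel1 nor Rel2 is contained in that closure, so the decomposition is lossy.

No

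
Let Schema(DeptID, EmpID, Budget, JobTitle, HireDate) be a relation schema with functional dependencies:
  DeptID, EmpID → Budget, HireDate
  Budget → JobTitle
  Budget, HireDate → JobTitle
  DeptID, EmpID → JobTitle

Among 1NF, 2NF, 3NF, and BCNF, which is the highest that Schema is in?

2NF

Candidate key: {DeptID, EmpID}. Prime attributes: {DeptID, EmpID}.
Budget → JobTitle breaks BCNF: {Budget}⁺ = {Budget, JobTitle}, so {Budget} is not a superkey.
Budget → JobTitle determines the non-prime attribute {JobTitle} from a non-superkey — 3NF is violated.
No non-prime attribute depends on a proper subset of any candidate key, so 2NF holds.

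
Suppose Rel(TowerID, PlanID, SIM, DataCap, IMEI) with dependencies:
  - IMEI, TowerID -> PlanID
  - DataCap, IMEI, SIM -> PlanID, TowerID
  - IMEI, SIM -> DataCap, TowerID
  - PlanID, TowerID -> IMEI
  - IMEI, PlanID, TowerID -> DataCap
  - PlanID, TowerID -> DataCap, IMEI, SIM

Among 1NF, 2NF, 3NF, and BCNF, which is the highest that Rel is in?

BCNF

Candidate keys: {IMEI, SIM}, {IMEI, TowerID}, {PlanID, TowerID}. Prime attributes: {IMEI, PlanID, SIM, TowerID}.
Every FD has a superkey on the left, so the relation is in BCNF.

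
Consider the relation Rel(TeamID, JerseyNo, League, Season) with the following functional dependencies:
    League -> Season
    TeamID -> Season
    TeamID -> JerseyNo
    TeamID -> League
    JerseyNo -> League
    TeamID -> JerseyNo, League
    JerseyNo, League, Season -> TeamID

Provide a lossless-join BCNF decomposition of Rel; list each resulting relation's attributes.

{JerseyNo, League, TeamID}; {League, Season}

Candidate keys of the original relation: {JerseyNo}, {TeamID}.
In {JerseyNo, League, Season, TeamID}, {League} is not a superkey ({League}⁺ restricted to this set is {League, Season}), so split on League -> Season into {League, Season} and {JerseyNo, League, TeamID}.
{League, Season} has no BCNF violation.
{JerseyNo, League, TeamID} has no BCNF violation.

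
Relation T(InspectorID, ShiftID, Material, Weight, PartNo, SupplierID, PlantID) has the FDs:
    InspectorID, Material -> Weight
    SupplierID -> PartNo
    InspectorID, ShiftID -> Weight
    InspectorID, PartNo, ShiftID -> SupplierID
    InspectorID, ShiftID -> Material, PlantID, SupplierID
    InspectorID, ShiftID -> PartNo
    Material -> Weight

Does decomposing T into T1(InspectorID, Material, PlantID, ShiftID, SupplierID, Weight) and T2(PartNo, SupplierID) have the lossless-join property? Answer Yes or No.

Yes

T1 ∩ T2 = {SupplierID}; its closure under F is {PartNo, SupplierID}.
Since T2 ⊆ {PartNo, SupplierID}, the intersection is a superkey of T2; the decomposition is lossless.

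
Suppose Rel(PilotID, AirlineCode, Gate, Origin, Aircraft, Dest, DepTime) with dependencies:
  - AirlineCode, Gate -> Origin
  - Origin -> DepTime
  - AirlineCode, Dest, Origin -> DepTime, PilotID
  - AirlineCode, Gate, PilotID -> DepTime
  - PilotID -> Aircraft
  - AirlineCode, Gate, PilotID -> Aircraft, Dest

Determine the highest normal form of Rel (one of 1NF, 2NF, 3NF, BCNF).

1NF

Candidate keys: {AirlineCode, Dest, Gate}, {AirlineCode, Gate, PilotID}. Prime attributes: {AirlineCode, Dest, Gate, PilotID}.
For AirlineCode, Gate -> Origin we have {AirlineCode, Gate}⁺ = {AirlineCode, DepTime, Gate, Origin}; {AirlineCode, Gate} is not a superkey, so BCNF fails.
AirlineCode, Gate -> Origin determines the non-prime attribute {Origin} from a non-superkey — 3NF is violated.
{AirlineCode, Gate} is a proper subset of the key {AirlineCode, Dest, Gate}, and {AirlineCode, Gate}⁺ contains the non-prime attributes {DepTime, Origin} — a partial dependency, so 2NF is violated.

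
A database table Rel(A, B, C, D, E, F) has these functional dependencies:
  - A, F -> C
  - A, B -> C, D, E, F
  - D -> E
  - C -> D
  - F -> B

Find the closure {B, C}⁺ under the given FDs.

{B, C, D, E}

Start with {B, C}.
C -> D applies; add {D} → now {B, C, D}.
D -> E applies; add {E} → now {B, C, D, E}.
No further FD applies.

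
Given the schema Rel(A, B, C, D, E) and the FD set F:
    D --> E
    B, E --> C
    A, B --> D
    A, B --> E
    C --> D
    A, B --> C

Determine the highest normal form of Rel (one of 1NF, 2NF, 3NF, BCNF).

2NF

Candidate key: {A, B}. Prime attributes: {A, B}.
D --> E: {D}⁺ = {D, E}, which is not all of the attributes, so the left side is not a superkey — BCNF is violated.
D --> E has non-prime {E} on the right and a non-superkey on the left, so 3NF fails.
No non-prime attribute depends on a proper subset of any candidate key, so 2NF holds.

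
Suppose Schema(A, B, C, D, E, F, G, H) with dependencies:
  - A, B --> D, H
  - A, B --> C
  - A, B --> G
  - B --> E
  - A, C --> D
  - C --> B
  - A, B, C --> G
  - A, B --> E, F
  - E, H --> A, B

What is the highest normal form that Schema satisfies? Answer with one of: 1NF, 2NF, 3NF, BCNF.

3NF

Candidate keys: {A, B}, {A, C}, {B, H}, {C, H}, {E, H}. Prime attributes: {A, B, C, E, H}.
B --> E: {B}⁺ = {B, E}, which is not all of the attributes, so the left side is not a superkey — BCNF is violated.
Since {E} ⊆ prime attributes and every other non-superkey FD also has a prime right side, the schema is in 3NF.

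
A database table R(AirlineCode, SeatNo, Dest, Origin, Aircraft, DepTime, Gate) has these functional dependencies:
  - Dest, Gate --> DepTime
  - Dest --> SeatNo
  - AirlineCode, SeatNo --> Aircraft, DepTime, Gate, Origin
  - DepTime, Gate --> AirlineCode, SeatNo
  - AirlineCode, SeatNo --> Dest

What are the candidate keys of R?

{AirlineCode, Dest}, {AirlineCode, SeatNo}, {DepTime, Gate}, {Dest, Gate}

Closure of {AirlineCode, Dest} is {Aircraft, AirlineCode, DepTime, Dest, Gate, Origin, SeatNo}, the whole schema; {AirlineCode, Dest} is a candidate key.
Closure of {AirlineCode, SeatNo} is {Aircraft, AirlineCode, DepTime, Dest, Gate, Origin, SeatNo}, the whole schema; {AirlineCode, SeatNo} is a candidate key.
Closure of {DepTime, Gate} is {Aircraft, AirlineCode, DepTime, Dest, Gate, Origin, SeatNo}, the whole schema; {DepTime, Gate} is a candidate key.
Closure of {Dest, Gate} is {Aircraft, AirlineCode, DepTime, Dest, Gate, Origin, SeatNo}, the whole schema; {Dest, Gate} is a candidate key.
No proper subset of any of these is a key, and no other minimal superkey exists.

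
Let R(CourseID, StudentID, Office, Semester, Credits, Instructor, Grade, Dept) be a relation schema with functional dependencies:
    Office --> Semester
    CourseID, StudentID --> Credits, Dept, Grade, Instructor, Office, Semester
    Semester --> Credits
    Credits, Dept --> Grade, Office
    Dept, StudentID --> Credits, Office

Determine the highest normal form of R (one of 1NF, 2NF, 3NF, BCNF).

Candidate key: {CourseID, StudentID}. Prime attributes: {CourseID, StudentID}.
Office --> Semester: {Office}⁺ = {Credits, Office, Semester}, which is not all of the attributes, so the left side is not a superkey — BCNF is violated.
Office --> Semester has non-prime {Semester} on the right and a non-superkey on the left, so 3NF fails.
No proper subset of a key has a non-prime attribute in its closure, so there is no partial dependency; 2NF holds.

2NF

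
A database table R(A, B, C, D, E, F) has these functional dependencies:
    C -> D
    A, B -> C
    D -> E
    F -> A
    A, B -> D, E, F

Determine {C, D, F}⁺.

Start with {C, D, F}.
D -> E applies; add {E} → now {C, D, E, F}.
F -> A applies; add {A} → now {A, C, D, E, F}.
No further FD applies.

{A, C, D, E, F}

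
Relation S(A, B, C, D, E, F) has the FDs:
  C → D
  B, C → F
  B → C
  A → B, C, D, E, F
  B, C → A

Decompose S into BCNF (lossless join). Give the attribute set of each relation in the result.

Candidate keys of the original relation: {A}, {B}.
Within {A, B, C, D, E, F}: {C}⁺ ∩ {A, B, C, D, E, F} = {C, D}, not the whole set, so C → D violates BCNF; decompose into {C, D} and {A, B, C, E, F}.
{C, D} has no BCNF violation.
{A, B, C, E, F} has no BCNF violation.

{A, B, C, E, F}; {C, D}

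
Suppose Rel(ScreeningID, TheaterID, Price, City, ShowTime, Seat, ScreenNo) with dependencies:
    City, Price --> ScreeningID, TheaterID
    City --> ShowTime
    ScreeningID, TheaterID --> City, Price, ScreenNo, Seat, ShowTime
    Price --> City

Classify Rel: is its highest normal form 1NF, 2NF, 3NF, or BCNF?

2NF

Candidate keys: {Price}, {ScreeningID, TheaterID}. Prime attributes: {Price, ScreeningID, TheaterID}.
City --> ShowTime breaks BCNF: {City}⁺ = {City, ShowTime}, so {City} is not a superkey.
City --> ShowTime has non-prime {ShowTime} on the right and a non-superkey on the left, so 3NF fails.
No non-prime attribute depends on a proper subset of any candidate key, so 2NF holds.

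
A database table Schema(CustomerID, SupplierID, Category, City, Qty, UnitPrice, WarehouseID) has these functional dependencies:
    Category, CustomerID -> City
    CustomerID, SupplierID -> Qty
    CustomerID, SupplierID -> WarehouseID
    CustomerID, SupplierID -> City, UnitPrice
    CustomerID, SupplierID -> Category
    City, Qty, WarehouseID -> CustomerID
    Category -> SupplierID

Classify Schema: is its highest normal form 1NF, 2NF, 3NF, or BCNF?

Candidate keys: {Category, City, Qty, WarehouseID}, {Category, CustomerID}, {City, Qty, SupplierID, WarehouseID}, {CustomerID, SupplierID}. Prime attributes: {Category, City, CustomerID, Qty, SupplierID, WarehouseID}.
For City, Qty, WarehouseID -> CustomerID we have {City, Qty, WarehouseID}⁺ = {City, CustomerID, Qty, WarehouseID}; {City, Qty, WarehouseID} is not a superkey, so BCNF fails.
Since {CustomerID} ⊆ prime attributes and every other non-superkey FD also has a prime right side, the schema is in 3NF.

3NF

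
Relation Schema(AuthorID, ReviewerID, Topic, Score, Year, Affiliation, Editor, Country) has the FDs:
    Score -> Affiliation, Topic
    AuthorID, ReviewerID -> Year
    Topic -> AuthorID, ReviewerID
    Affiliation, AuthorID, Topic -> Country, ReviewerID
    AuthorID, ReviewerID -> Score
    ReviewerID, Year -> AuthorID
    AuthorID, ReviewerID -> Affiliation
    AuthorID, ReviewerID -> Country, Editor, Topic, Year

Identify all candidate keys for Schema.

{Score}⁺ = {Affiliation, AuthorID, Country, Editor, ReviewerID, Score, Topic, Year} — all of the relation — so {Score} is a candidate key.
{Topic}⁺ = {Affiliation, AuthorID, Country, Editor, ReviewerID, Score, Topic, Year} — all of the relation — so {Topic} is a candidate key.
{AuthorID, ReviewerID}⁺ = {Affiliation, AuthorID, Country, Editor, ReviewerID, Score, Topic, Year} — all of the relation — so {AuthorID, ReviewerID} is a candidate key.
{ReviewerID, Year}⁺ = {Affiliation, AuthorID, Country, Editor, ReviewerID, Score, Topic, Year} — all of the relation — so {ReviewerID, Year} is a candidate key.
No proper subset of any of these is a key, and no other minimal superkey exists.

{AuthorID, ReviewerID}, {ReviewerID, Year}, {Score}, {Topic}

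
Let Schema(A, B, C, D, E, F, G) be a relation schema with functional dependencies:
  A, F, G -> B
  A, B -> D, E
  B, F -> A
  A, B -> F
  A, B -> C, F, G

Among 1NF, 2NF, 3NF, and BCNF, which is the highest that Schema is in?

Candidate keys: {A, B}, {A, F, G}, {B, F}. Prime attributes: {A, B, F, G}.
The left-hand side of every FD is a superkey, so BCNF is satisfied.

BCNF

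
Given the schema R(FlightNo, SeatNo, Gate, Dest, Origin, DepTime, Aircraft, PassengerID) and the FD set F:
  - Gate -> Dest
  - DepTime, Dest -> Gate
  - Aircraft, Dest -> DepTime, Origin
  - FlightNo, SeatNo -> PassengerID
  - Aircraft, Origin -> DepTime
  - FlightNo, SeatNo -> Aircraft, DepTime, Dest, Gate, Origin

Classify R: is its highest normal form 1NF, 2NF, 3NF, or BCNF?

2NF

Candidate key: {FlightNo, SeatNo}. Prime attributes: {FlightNo, SeatNo}.
Gate -> Dest breaks BCNF: {Gate}⁺ = {Dest, Gate}, so {Gate} is not a superkey.
Because {Dest} is non-prime and the left side of Gate -> Dest is not a superkey, the relation is not in 3NF.
No non-prime attribute depends on a proper subset of any candidate key, so 2NF holds.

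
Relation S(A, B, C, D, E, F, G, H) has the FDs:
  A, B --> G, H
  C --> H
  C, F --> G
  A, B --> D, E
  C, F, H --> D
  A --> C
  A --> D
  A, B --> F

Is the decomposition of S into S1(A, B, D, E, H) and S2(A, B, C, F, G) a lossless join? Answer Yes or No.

S1 ∩ S2 = {A, B}; its closure under F is {A, B, C, D, E, F, G, H}.
Since S1 ⊆ {A, B, C, D, E, F, G, H}, the intersection is a superkey of S1; the decomposition is lossless.

Yes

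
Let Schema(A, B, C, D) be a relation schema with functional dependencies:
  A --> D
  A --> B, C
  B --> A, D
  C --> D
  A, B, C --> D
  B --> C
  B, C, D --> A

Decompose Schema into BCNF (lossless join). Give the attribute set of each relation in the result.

{A, B, C}; {C, D}

Candidate keys of the original relation: {A}, {B}.
In {A, B, C, D}, {C} is not a superkey ({C}⁺ restricted to this set is {C, D}), so split on C --> D into {C, D} and {A, B, C}.
{C, D} is in BCNF.
{A, B, C} is in BCNF.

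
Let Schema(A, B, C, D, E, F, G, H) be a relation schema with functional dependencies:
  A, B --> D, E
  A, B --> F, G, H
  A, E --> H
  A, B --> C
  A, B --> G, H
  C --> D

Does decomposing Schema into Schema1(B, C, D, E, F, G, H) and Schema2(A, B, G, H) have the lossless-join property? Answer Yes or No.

Schema1 ∩ Schema2 = {B, G, H}; its closure under F is {B, G, H}.
Neither Schema1 nor Schema2 is contained in that closure, so the decomposition is lossy.

No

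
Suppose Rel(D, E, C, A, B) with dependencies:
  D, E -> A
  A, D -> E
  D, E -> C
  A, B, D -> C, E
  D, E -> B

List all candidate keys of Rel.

{A, D}, {D, E}

No FD produces {D}, so it must be in every candidate key.
{A, D}⁺ = {A, B, C, D, E}, which is every attribute, so {A, D} is a candidate key.
{D, E}⁺ = {A, B, C, D, E}, which is every attribute, so {D, E} is a candidate key.
No proper subset of any of these is a key, and no other minimal superkey exists.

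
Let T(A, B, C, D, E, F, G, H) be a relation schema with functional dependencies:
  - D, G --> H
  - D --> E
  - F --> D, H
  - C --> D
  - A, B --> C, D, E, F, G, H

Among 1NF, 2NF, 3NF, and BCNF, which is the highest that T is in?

Candidate key: {A, B}. Prime attributes: {A, B}.
For D, G --> H we have {D, G}⁺ = {D, E, G, H}; {D, G} is not a superkey, so BCNF fails.
Because {H} is non-prime and the left side of D, G --> H is not a superkey, the relation is not in 3NF.
No non-prime attribute depends on a proper subset of any candidate key, so 2NF holds.

2NF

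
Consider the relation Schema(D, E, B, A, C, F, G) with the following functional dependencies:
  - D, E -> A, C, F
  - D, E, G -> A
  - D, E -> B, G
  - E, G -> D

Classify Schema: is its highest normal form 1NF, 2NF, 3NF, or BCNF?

BCNF

Candidate keys: {D, E}, {E, G}. Prime attributes: {D, E, G}.
Every FD has a superkey on the left, so the relation is in BCNF.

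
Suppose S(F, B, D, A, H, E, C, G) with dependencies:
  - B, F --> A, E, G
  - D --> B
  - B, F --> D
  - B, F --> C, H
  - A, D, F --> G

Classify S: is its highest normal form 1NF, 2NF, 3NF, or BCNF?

3NF

Candidate keys: {B, F}, {D, F}. Prime attributes: {B, D, F}.
D --> B: {D}⁺ = {B, D}, which is not all of the attributes, so the left side is not a superkey — BCNF is violated.
Since {B} ⊆ prime attributes and every other non-superkey FD also has a prime right side, the schema is in 3NF.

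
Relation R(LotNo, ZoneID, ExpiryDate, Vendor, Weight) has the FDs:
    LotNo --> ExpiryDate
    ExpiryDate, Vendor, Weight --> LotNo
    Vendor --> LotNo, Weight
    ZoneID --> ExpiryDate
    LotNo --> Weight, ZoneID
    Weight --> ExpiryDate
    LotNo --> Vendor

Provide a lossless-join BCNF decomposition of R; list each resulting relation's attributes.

{ExpiryDate, ZoneID}; {LotNo, Vendor, Weight, ZoneID}

Candidate keys of the original relation: {LotNo}, {Vendor}.
{ExpiryDate, LotNo, Vendor, Weight, ZoneID}: {ZoneID} determines {ExpiryDate, ZoneID} here but is not a superkey — split on ZoneID --> ExpiryDate, giving {ExpiryDate, ZoneID} and {LotNo, Vendor, Weight, ZoneID}.
{ExpiryDate, ZoneID}: every determinant is a superkey — BCNF.
{LotNo, Vendor, Weight, ZoneID}: every determinant is a superkey — BCNF.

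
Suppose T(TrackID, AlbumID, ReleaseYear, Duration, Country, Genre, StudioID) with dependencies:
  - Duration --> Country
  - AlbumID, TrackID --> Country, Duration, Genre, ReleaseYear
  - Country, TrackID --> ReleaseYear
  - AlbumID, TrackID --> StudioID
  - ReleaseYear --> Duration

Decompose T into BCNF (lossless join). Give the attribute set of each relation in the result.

Candidate key of the original relation: {AlbumID, TrackID}.
Within {AlbumID, Country, Duration, Genre, ReleaseYear, StudioID, TrackID}: {Duration}⁺ ∩ {AlbumID, Country, Duration, Genre, ReleaseYear, StudioID, TrackID} = {Country, Duration}, not the whole set, so Duration --> Country violates BCNF; decompose into {Country, Duration} and {AlbumID, Duration, Genre, ReleaseYear, StudioID, TrackID}.
{Country, Duration} has no BCNF violation.
Within {AlbumID, Duration, Genre, ReleaseYear, StudioID, TrackID}: {ReleaseYear}⁺ ∩ {AlbumID, Duration, Genre, ReleaseYear, StudioID, TrackID} = {Duration, ReleaseYear}, not the whole set, so ReleaseYear --> Duration violates BCNF; decompose into {Duration, ReleaseYear} and {AlbumID, Genre, ReleaseYear, StudioID, TrackID}.
{Duration, ReleaseYear} has no BCNF violation.
{AlbumID, Genre, ReleaseYear, StudioID, TrackID} has no BCNF violation.

{AlbumID, Genre, ReleaseYear, StudioID, TrackID}; {Country, Duration}; {Duration, ReleaseYear}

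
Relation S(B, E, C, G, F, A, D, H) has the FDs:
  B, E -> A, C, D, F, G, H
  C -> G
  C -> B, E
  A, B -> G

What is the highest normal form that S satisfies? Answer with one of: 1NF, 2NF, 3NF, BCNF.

Candidate keys: {B, E}, {C}. Prime attributes: {B, C, E}.
For A, B -> G we have {A, B}⁺ = {A, B, G}; {A, B} is not a superkey, so BCNF fails.
A, B -> G determines the non-prime attribute {G} from a non-superkey — 3NF is violated.
No proper subset of a key has a non-prime attribute in its closure, so there is no partial dependency; 2NF holds.

2NF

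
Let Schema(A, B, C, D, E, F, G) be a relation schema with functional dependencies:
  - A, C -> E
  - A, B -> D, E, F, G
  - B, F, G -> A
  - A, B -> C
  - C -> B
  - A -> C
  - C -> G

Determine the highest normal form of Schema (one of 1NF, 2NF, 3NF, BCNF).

3NF

Candidate keys: {A}, {B, F, G}, {C, F}. Prime attributes: {A, B, C, F, G}.
C -> B: {C}⁺ = {B, C, G}, which is not all of the attributes, so the left side is not a superkey — BCNF is violated.
Since {B} ⊆ prime attributes and every other non-superkey FD also has a prime right side, the schema is in 3NF.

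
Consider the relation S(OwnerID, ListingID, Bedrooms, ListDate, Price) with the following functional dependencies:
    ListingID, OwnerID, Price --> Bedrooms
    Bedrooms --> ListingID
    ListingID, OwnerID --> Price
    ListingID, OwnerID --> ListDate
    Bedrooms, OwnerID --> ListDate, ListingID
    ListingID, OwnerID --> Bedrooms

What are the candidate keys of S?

No FD produces {OwnerID}, so it must be in every candidate key.
Closure of {Bedrooms, OwnerID} is {Bedrooms, ListDate, ListingID, OwnerID, Price}, the whole schema; {Bedrooms, OwnerID} is a candidate key.
Closure of {ListingID, OwnerID} is {Bedrooms, ListDate, ListingID, OwnerID, Price}, the whole schema; {ListingID, OwnerID} is a candidate key.
No proper subset of any of these is a key, and no other minimal superkey exists.

{Bedrooms, OwnerID}, {ListingID, OwnerID}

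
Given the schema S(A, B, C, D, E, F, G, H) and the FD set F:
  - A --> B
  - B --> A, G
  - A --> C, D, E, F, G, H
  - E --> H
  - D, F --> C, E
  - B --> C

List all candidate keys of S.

{A}, {B}

Closure of {A} is {A, B, C, D, E, F, G, H}, the whole schema; {A} is a candidate key.
Closure of {B} is {A, B, C, D, E, F, G, H}, the whole schema; {B} is a candidate key.
These are minimal and exhaustive — every other superkey contains one of them.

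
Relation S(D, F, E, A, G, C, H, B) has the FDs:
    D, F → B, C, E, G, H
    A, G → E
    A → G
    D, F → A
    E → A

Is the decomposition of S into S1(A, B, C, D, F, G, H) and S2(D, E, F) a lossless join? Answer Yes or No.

Yes

S1 ∩ S2 = {D, F}; its closure under F is {A, B, C, D, E, F, G, H}.
Since S1 ⊆ {A, B, C, D, E, F, G, H}, the intersection is a superkey of S1; the decomposition is lossless.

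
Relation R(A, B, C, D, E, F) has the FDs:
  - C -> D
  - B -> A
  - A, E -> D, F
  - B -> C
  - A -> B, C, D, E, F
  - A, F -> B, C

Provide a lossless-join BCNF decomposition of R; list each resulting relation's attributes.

Candidate keys of the original relation: {A}, {B}.
Within {A, B, C, D, E, F}: {C}⁺ ∩ {A, B, C, D, E, F} = {C, D}, not the whole set, so C -> D violates BCNF; decompose into {C, D} and {A, B, C, E, F}.
{C, D} is in BCNF.
{A, B, C, E, F} is in BCNF.

{A, B, C, E, F}; {C, D}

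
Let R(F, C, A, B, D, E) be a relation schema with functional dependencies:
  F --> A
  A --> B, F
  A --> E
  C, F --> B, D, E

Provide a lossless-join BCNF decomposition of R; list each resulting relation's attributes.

{A, B, E, F}; {C, D, F}

Candidate keys of the original relation: {A, C}, {C, F}.
In {A, B, C, D, E, F}, {F} is not a superkey ({F}⁺ restricted to this set is {A, B, E, F}), so split on F --> A, B, E into {A, B, E, F} and {C, D, F}.
{A, B, E, F} is in BCNF.
{C, D, F} is in BCNF.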